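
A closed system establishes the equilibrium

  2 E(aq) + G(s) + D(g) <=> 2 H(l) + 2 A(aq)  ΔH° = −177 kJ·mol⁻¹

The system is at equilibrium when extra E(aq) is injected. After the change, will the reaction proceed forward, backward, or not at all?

Adding E (aq), a reactant, drives the reaction to the right.

right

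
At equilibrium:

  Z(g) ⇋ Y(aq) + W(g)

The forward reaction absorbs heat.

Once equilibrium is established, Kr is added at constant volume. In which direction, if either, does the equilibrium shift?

no shift

At constant volume, adding an inert gas leaves every reacting species' partial pressure unchanged, so Q is unchanged — no shift from this change.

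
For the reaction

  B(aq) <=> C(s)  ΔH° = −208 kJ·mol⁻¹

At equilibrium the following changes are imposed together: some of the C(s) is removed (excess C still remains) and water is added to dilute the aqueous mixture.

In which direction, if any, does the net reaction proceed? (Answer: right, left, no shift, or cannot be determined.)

C is a pure solid; its activity is 1 regardless of amount, so Q is unaffected — no shift from this change.
Dilution lowers every aqueous concentration by the same factor. Δn_aq = 0 − 1 = -1, so the system shifts toward the side with more dissolved moles — to the left.
Only the nonzero effect(s) matter; the net shift is to the left.

left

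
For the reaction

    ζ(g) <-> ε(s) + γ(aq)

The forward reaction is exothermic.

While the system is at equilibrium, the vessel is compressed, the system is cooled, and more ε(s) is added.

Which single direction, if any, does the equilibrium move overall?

right

Gas moles: reactants 1, products 0 (Δn_gas = -1). Compression shifts the system toward the side with fewer moles of gas — to the right.
The forward reaction is exothermic. Lowering T favours the exothermic direction — shift to the right.
ε is a pure solid; its activity is 1 regardless of amount, so Q is unaffected — no shift from this change.
Only the nonzero effect(s) matter; the net shift is to the right.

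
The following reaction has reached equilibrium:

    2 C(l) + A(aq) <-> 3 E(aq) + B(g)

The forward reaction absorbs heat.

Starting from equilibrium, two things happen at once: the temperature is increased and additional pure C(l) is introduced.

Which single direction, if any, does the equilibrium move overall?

The forward reaction is endothermic. Raising T favours the endothermic direction — shift to the right.
C is a pure liquid; its activity is 1 regardless of amount, so Q is unaffected — no shift from this change.
Only the nonzero effect(s) matter; the net shift is to the right.

right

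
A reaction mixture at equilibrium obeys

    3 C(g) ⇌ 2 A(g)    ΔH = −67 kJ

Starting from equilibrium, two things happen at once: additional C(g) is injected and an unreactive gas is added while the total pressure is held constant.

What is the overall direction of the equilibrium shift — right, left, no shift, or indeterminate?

Adding C (g), a reactant, drives the reaction to the right.
Adding inert gas at constant total pressure expands the volume and lowers every reacting partial pressure. With Δn_gas = 2 − 3 = -1, Q moves away from K toward the side with fewer gas moles, so the system shifts toward the side with more gas moles — to the left.
The individual effects push in opposite directions; without quantitative information the net direction cannot be determined.

cannot be determined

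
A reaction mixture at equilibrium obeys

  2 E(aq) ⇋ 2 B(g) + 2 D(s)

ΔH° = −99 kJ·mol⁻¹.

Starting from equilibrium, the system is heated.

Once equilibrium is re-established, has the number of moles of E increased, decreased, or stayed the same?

The forward reaction is exothermic. Raising T favours the endothermic direction — shift to the left.
The net shift is to the left. E is a reactant, so its amount increases.

increases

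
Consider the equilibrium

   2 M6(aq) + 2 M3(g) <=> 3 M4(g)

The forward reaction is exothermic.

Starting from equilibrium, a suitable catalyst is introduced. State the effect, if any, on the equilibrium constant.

The equilibrium constant depends only on temperature. This perturbation changes neither the position of equilibrium nor K.

unchanged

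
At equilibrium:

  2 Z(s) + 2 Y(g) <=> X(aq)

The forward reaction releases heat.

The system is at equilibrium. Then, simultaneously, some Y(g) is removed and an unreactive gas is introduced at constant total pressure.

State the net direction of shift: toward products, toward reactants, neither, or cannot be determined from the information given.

left

Removing Y (g), a reactant, drives the reaction to the left.
Adding inert gas at constant total pressure expands the volume and lowers every reacting partial pressure. With Δn_gas = 0 − 2 = -2, Q moves away from K toward the side with fewer gas moles, so the system shifts toward the side with more gas moles — to the left.
All effects act in the same direction — net shift to the left.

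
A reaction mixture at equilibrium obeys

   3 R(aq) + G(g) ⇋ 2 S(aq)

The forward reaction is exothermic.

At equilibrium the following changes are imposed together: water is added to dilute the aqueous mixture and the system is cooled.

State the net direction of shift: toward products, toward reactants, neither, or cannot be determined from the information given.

cannot be determined

Dilution lowers every aqueous concentration by the same factor. Δn_aq = 2 − 3 = -1, so the system shifts toward the side with more dissolved moles — to the left.
The forward reaction is exothermic. Lowering T favours the exothermic direction — shift to the right.
The individual effects push in opposite directions; without quantitative information the net direction cannot be determined.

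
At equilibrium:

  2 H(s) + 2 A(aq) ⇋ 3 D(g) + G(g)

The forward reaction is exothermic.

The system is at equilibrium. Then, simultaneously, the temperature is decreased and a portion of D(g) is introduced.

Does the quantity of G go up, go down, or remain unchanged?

The forward reaction is exothermic. Lowering T favours the exothermic direction — shift to the right.
Adding D (g), a product, drives the reaction to the left.
The two effects oppose each other, so the net shift — and hence the change in G — cannot be determined from the given information.

cannot be determined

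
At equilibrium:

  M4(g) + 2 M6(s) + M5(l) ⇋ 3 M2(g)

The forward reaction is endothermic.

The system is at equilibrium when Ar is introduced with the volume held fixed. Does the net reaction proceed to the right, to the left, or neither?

no shift

At constant volume, adding an inert gas leaves every reacting species' partial pressure unchanged, so Q is unchanged — no shift from this change.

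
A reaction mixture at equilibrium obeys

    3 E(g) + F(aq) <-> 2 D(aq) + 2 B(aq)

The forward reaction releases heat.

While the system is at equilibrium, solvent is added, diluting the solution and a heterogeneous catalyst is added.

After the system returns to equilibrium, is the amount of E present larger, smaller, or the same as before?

Dilution lowers every aqueous concentration by the same factor. Δn_aq = 4 − 1 = +3, so the system shifts toward the side with more dissolved moles — to the right.
A catalyst speeds both forward and reverse rates equally; it changes neither Q nor K — no shift from this change.
The net shift is to the right. E is a reactant, so its amount decreases.

decreases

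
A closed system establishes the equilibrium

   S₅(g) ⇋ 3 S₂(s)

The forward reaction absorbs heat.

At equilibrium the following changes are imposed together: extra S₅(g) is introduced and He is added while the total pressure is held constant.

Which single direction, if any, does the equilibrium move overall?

Adding S₅ (g), a reactant, drives the reaction to the right.
Adding inert gas at constant total pressure expands the volume and lowers every reacting partial pressure. With Δn_gas = 0 − 1 = -1, Q moves away from K toward the side with fewer gas moles, so the system shifts toward the side with more gas moles — to the left.
The individual effects push in opposite directions; without quantitative information the net direction cannot be determined.

cannot be determined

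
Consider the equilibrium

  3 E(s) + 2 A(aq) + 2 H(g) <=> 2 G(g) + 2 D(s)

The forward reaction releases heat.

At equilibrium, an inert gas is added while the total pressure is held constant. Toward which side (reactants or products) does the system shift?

no shift

Adding inert gas at constant total pressure expands the volume, scaling every reacting partial pressure by the same factor. Δn_gas = 2 − 2 = 0, so Q is unchanged — no shift.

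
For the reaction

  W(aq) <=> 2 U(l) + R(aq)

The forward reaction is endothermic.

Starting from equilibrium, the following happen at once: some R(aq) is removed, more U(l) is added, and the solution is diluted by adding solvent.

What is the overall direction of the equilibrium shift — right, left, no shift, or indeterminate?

right

Removing R (aq), a product, drives the reaction to the right.
U is a pure liquid; its activity is 1 regardless of amount, so Q is unaffected — no shift from this change.
Dilution scales every aqueous concentration by the same factor. Δn_aq = 1 − 1 = 0, so Q is unchanged — no shift.
Only the nonzero effect(s) matter; the net shift is to the right.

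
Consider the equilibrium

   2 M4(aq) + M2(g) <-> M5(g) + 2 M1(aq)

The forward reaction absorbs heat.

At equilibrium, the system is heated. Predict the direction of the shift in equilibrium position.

The forward reaction is endothermic. Raising T favours the endothermic direction — shift to the right.

right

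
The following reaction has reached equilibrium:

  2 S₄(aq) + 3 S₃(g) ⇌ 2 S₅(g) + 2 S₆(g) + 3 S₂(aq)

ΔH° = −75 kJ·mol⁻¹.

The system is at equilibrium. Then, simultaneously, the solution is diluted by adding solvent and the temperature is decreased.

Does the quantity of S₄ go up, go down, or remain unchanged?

Dilution lowers every aqueous concentration by the same factor. Δn_aq = 3 − 2 = +1, so the system shifts toward the side with more dissolved moles — to the right.
The forward reaction is exothermic. Lowering T favours the exothermic direction — shift to the right.
The net shift is to the right. S₄ is a reactant, so its amount decreases.

decreases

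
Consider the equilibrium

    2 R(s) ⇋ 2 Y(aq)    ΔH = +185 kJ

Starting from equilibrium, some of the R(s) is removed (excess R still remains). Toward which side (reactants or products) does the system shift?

R is a pure solid; its activity is 1 regardless of amount, so Q is unaffected — no shift from this change.

no shift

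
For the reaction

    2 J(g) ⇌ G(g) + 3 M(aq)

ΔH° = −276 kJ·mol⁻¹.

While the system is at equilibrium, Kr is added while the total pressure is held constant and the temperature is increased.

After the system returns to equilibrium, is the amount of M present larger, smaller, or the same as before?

Adding inert gas at constant total pressure expands the volume and lowers every reacting partial pressure. With Δn_gas = 1 − 2 = -1, Q moves away from K toward the side with fewer gas moles, so the system shifts toward the side with more gas moles — to the left.
The forward reaction is exothermic. Raising T favours the endothermic direction — shift to the left.
The net shift is to the left. M is a product, so its amount decreases.

decreases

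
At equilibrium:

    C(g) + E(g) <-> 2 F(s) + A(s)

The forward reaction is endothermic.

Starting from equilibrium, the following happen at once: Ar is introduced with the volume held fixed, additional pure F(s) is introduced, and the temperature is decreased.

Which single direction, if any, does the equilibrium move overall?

left

At constant volume, adding an inert gas leaves every reacting species' partial pressure unchanged, so Q is unchanged — no shift from this change.
F is a pure solid; its activity is 1 regardless of amount, so Q is unaffected — no shift from this change.
The forward reaction is endothermic. Lowering T favours the exothermic direction — shift to the left.
Only the nonzero effect(s) matter; the net shift is to the left.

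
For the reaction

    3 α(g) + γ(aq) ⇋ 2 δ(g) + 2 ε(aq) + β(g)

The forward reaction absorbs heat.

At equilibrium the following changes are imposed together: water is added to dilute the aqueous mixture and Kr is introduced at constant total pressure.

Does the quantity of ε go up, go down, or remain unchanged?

Dilution lowers every aqueous concentration by the same factor. Δn_aq = 2 − 1 = +1, so the system shifts toward the side with more dissolved moles — to the right.
Adding inert gas at constant total pressure expands the volume, scaling every reacting partial pressure by the same factor. Δn_gas = 3 − 3 = 0, so Q is unchanged — no shift.
The net shift is to the right. ε is a product, so its amount increases.

increases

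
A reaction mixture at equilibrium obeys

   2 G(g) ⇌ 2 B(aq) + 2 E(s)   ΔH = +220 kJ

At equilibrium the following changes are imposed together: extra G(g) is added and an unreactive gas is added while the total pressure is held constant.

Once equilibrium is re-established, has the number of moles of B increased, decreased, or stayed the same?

Adding G (g), a reactant, drives the reaction to the right.
Adding inert gas at constant total pressure expands the volume and lowers every reacting partial pressure. With Δn_gas = 0 − 2 = -2, Q moves away from K toward the side with fewer gas moles, so the system shifts toward the side with more gas moles — to the left.
The two effects oppose each other, so the net shift — and hence the change in B — cannot be determined from the given information.

cannot be determined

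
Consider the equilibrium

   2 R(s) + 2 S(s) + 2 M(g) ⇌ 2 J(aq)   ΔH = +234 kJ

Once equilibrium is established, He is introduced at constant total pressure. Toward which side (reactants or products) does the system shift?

left

Adding inert gas at constant total pressure expands the volume and lowers every reacting partial pressure. With Δn_gas = 0 − 2 = -2, Q moves away from K toward the side with fewer gas moles, so the system shifts toward the side with more gas moles — to the left.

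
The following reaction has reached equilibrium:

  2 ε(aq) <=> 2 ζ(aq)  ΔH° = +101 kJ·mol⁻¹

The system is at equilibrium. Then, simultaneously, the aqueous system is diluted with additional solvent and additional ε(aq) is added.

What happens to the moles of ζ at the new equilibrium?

increases

Dilution scales every aqueous concentration by the same factor. Δn_aq = 2 − 2 = 0, so Q is unchanged — no shift.
Adding ε (aq), a reactant, drives the reaction to the right.
The net shift is to the right. ζ is a product, so its amount increases.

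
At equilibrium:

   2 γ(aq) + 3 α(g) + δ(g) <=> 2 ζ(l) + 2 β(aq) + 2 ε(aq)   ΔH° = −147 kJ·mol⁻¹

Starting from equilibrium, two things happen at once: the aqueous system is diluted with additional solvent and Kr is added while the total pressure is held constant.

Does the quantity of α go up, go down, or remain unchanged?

cannot be determined

Dilution lowers every aqueous concentration by the same factor. Δn_aq = 4 − 2 = +2, so the system shifts toward the side with more dissolved moles — to the right.
Adding inert gas at constant total pressure expands the volume and lowers every reacting partial pressure. With Δn_gas = 0 − 4 = -4, Q moves away from K toward the side with fewer gas moles, so the system shifts toward the side with more gas moles — to the left.
The two effects oppose each other, so the net shift — and hence the change in α — cannot be determined from the given information.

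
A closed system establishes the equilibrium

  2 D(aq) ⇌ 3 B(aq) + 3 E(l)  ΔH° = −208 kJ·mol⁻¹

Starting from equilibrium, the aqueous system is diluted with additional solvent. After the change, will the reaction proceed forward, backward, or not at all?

Dilution lowers every aqueous concentration by the same factor. Δn_aq = 3 − 2 = +1, so the system shifts toward the side with more dissolved moles — to the right.

right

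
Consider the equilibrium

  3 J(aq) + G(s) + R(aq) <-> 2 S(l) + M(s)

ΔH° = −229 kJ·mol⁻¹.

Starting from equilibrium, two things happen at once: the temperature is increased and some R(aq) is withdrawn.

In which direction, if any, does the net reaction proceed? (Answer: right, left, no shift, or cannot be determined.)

left

The forward reaction is exothermic. Raising T favours the endothermic direction — shift to the left.
Removing R (aq), a reactant, drives the reaction to the left.
All effects act in the same direction — net shift to the left.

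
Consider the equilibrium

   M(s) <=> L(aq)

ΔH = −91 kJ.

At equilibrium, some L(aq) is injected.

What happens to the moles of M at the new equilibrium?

increases

Adding L (aq), a product, drives the reaction to the left.
The net shift is to the left. M is a reactant, so its amount increases.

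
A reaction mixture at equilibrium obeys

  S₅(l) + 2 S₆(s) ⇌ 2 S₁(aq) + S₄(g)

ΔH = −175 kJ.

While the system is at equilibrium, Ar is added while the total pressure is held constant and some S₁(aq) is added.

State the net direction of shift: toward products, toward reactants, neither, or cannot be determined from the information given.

cannot be determined

Adding inert gas at constant total pressure expands the volume and lowers every reacting partial pressure. With Δn_gas = 1 − 0 = +1, Q moves away from K toward the side with fewer gas moles, so the system shifts toward the side with more gas moles — to the right.
Adding S₁ (aq), a product, drives the reaction to the left.
The individual effects push in opposite directions; without quantitative information the net direction cannot be determined.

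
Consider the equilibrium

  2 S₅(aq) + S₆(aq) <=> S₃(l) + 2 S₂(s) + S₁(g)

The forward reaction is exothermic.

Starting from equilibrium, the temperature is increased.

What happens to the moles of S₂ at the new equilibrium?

decreases

The forward reaction is exothermic. Raising T favours the endothermic direction — shift to the left.
The net shift is to the left. S₂ is a product, so its amount decreases.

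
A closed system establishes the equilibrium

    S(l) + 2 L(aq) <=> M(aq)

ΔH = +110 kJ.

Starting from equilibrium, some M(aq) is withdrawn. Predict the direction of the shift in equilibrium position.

right

Removing M (aq), a product, drives the reaction to the right.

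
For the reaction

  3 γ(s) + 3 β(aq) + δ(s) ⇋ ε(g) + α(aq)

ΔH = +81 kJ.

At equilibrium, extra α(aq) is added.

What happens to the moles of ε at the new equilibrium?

Adding α (aq), a product, drives the reaction to the left.
The net shift is to the left. ε is a product, so its amount decreases.

decreases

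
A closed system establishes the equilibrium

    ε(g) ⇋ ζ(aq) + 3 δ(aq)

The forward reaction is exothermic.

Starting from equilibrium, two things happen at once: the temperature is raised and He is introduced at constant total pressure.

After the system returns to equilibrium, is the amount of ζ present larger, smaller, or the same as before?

decreases

The forward reaction is exothermic. Raising T favours the endothermic direction — shift to the left.
Adding inert gas at constant total pressure expands the volume and lowers every reacting partial pressure. With Δn_gas = 0 − 1 = -1, Q moves away from K toward the side with fewer gas moles, so the system shifts toward the side with more gas moles — to the left.
The net shift is to the left. ζ is a product, so its amount decreases.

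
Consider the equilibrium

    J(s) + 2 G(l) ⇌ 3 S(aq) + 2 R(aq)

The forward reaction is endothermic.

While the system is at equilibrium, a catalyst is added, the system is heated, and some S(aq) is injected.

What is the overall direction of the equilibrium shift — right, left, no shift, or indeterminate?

A catalyst speeds both forward and reverse rates equally; it changes neither Q nor K — no shift from this change.
The forward reaction is endothermic. Raising T favours the endothermic direction — shift to the right.
Adding S (aq), a product, drives the reaction to the left.
The individual effects push in opposite directions; without quantitative information the net direction cannot be determined.

cannot be determined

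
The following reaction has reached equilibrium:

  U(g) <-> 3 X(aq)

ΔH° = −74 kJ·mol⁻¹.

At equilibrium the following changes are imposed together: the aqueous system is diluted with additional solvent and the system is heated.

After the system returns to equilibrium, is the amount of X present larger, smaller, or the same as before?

cannot be determined

Dilution lowers every aqueous concentration by the same factor. Δn_aq = 3 − 0 = +3, so the system shifts toward the side with more dissolved moles — to the right.
The forward reaction is exothermic. Raising T favours the endothermic direction — shift to the left.
The two effects oppose each other, so the net shift — and hence the change in X — cannot be determined from the given information.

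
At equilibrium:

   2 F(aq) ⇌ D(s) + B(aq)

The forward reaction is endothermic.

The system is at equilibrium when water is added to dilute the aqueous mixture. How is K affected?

The equilibrium constant depends only on temperature. This perturbation may move the position of equilibrium, but since T is unchanged, K itself is unchanged.

unchanged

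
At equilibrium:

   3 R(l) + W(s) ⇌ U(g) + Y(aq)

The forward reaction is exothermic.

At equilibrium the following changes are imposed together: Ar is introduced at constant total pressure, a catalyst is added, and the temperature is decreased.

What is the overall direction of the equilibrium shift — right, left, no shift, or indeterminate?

right

Adding inert gas at constant total pressure expands the volume and lowers every reacting partial pressure. With Δn_gas = 1 − 0 = +1, Q moves away from K toward the side with fewer gas moles, so the system shifts toward the side with more gas moles — to the right.
A catalyst speeds both forward and reverse rates equally; it changes neither Q nor K — no shift from this change.
The forward reaction is exothermic. Lowering T favours the exothermic direction — shift to the right.
Only the nonzero effect(s) matter; the net shift is to the right.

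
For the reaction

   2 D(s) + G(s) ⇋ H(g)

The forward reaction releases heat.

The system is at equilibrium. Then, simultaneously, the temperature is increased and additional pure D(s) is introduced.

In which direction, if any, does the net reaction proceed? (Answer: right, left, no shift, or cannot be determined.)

The forward reaction is exothermic. Raising T favours the endothermic direction — shift to the left.
D is a pure solid; its activity is 1 regardless of amount, so Q is unaffected — no shift from this change.
Only the nonzero effect(s) matter; the net shift is to the left.

left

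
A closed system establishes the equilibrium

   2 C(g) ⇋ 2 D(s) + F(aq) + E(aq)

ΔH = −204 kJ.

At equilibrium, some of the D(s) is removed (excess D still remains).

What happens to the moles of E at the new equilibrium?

D is a pure solid; its activity is 1 regardless of amount, so Q is unaffected — no shift from this change.
No net shift occurs, so the amount of E is unchanged.

unchanged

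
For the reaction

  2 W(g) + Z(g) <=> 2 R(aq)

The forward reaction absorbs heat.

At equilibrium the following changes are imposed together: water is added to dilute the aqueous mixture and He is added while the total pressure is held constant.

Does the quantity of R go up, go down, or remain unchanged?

Dilution lowers every aqueous concentration by the same factor. Δn_aq = 2 − 0 = +2, so the system shifts toward the side with more dissolved moles — to the right.
Adding inert gas at constant total pressure expands the volume and lowers every reacting partial pressure. With Δn_gas = 0 − 3 = -3, Q moves away from K toward the side with fewer gas moles, so the system shifts toward the side with more gas moles — to the left.
The two effects oppose each other, so the net shift — and hence the change in R — cannot be determined from the given information.

cannot be determined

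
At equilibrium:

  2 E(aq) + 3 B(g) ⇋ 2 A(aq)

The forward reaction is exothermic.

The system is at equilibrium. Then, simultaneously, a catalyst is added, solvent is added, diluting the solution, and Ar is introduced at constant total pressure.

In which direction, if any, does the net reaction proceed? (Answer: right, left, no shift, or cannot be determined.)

left

A catalyst speeds both forward and reverse rates equally; it changes neither Q nor K — no shift from this change.
Dilution scales every aqueous concentration by the same factor. Δn_aq = 2 − 2 = 0, so Q is unchanged — no shift.
Adding inert gas at constant total pressure expands the volume and lowers every reacting partial pressure. With Δn_gas = 0 − 3 = -3, Q moves away from K toward the side with fewer gas moles, so the system shifts toward the side with more gas moles — to the left.
Only the nonzero effect(s) matter; the net shift is to the left.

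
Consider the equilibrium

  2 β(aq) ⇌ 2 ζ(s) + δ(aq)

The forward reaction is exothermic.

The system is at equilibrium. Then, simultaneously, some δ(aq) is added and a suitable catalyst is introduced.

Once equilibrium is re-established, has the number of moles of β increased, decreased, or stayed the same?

Adding δ (aq), a product, drives the reaction to the left.
A catalyst speeds both forward and reverse rates equally; it changes neither Q nor K — no shift from this change.
The net shift is to the left. β is a reactant, so its amount increases.

increases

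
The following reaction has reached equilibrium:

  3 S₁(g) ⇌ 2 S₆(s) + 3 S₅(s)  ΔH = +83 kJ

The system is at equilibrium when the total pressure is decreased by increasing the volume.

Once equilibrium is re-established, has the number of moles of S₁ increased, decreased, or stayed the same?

increases

Gas moles: reactants 3, products 0 (Δn_gas = -3). Expansion shifts the system toward the side with more moles of gas — to the left.
The net shift is to the left. S₁ is a reactant, so its amount increases.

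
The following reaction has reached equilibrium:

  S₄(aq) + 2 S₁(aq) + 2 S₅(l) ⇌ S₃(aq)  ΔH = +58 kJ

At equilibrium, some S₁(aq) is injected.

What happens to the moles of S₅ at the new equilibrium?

Adding S₁ (aq), a reactant, drives the reaction to the right.
The net shift is to the right. S₅ is a reactant, so its amount decreases.

decreases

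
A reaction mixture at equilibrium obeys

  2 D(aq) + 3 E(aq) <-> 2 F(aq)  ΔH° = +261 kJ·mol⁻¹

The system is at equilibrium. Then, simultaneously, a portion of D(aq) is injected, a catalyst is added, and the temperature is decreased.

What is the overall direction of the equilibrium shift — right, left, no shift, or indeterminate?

Adding D (aq), a reactant, drives the reaction to the right.
A catalyst speeds both forward and reverse rates equally; it changes neither Q nor K — no shift from this change.
The forward reaction is endothermic. Lowering T favours the exothermic direction — shift to the left.
The individual effects push in opposite directions; without quantitative information the net direction cannot be determined.

cannot be determined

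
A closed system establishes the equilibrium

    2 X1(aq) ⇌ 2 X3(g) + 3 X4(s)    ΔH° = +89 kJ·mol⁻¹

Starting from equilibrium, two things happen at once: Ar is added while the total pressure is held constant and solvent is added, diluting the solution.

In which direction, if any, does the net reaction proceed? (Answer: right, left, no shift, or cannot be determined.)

Adding inert gas at constant total pressure expands the volume and lowers every reacting partial pressure. With Δn_gas = 2 − 0 = +2, Q moves away from K toward the side with fewer gas moles, so the system shifts toward the side with more gas moles — to the right.
Dilution lowers every aqueous concentration by the same factor. Δn_aq = 0 − 2 = -2, so the system shifts toward the side with more dissolved moles — to the left.
The individual effects push in opposite directions; without quantitative information the net direction cannot be determined.

cannot be determined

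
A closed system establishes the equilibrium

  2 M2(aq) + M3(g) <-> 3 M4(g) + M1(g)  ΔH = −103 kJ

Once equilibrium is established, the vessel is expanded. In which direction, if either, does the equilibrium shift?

Gas moles: reactants 1, products 4 (Δn_gas = +3). Expansion shifts the system toward the side with more moles of gas — to the right.

right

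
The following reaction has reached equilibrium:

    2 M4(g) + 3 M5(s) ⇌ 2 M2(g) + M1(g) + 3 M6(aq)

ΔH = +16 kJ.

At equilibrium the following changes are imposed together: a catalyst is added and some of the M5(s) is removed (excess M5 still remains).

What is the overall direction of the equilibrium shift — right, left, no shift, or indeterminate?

A catalyst speeds both forward and reverse rates equally; it changes neither Q nor K — no shift from this change.
M5 is a pure solid; its activity is 1 regardless of amount, so Q is unaffected — no shift from this change.
None of the changes alters Q relative to K, so there is no net shift.

no shift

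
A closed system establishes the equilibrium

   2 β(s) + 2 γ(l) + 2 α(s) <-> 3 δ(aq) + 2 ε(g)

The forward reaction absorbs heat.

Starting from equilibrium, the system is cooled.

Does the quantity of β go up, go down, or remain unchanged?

increases

The forward reaction is endothermic. Lowering T favours the exothermic direction — shift to the left.
The net shift is to the left. β is a reactant, so its amount increases.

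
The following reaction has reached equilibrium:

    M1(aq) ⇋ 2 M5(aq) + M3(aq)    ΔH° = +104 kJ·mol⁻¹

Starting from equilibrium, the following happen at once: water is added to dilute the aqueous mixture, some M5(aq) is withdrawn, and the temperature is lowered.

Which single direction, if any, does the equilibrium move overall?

Dilution lowers every aqueous concentration by the same factor. Δn_aq = 3 − 1 = +2, so the system shifts toward the side with more dissolved moles — to the right.
Removing M5 (aq), a product, drives the reaction to the right.
The forward reaction is endothermic. Lowering T favours the exothermic direction — shift to the left.
The individual effects push in opposite directions; without quantitative information the net direction cannot be determined.

cannot be determined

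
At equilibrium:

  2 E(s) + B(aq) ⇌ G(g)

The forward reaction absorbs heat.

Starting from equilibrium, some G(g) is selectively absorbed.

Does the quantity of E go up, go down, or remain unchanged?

Removing G (g), a product, drives the reaction to the right.
The net shift is to the right. E is a reactant, so its amount decreases.

decreases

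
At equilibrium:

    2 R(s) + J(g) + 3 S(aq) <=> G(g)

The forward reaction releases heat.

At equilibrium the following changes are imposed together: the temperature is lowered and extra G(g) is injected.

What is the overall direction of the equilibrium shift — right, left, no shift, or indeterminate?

cannot be determined

The forward reaction is exothermic. Lowering T favours the exothermic direction — shift to the right.
Adding G (g), a product, drives the reaction to the left.
The individual effects push in opposite directions; without quantitative information the net direction cannot be determined.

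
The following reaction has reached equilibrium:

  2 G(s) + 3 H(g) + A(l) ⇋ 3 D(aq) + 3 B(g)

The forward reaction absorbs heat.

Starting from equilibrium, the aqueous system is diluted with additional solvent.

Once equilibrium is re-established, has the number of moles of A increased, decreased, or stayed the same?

Dilution lowers every aqueous concentration by the same factor. Δn_aq = 3 − 0 = +3, so the system shifts toward the side with more dissolved moles — to the right.
The net shift is to the right. A is a reactant, so its amount decreases.

decreases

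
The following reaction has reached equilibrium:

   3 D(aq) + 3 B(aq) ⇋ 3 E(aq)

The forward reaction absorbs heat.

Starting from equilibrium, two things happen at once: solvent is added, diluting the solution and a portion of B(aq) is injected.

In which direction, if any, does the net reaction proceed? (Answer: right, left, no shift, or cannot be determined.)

Dilution lowers every aqueous concentration by the same factor. Δn_aq = 3 − 6 = -3, so the system shifts toward the side with more dissolved moles — to the left.
Adding B (aq), a reactant, drives the reaction to the right.
The individual effects push in opposite directions; without quantitative information the net direction cannot be determined.

cannot be determined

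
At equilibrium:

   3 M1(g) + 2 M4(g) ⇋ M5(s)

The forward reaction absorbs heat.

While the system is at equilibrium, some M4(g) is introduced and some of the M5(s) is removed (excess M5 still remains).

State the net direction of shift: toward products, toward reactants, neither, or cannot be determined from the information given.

right

Adding M4 (g), a reactant, drives the reaction to the right.
M5 is a pure solid; its activity is 1 regardless of amount, so Q is unaffected — no shift from this change.
Only the nonzero effect(s) matter; the net shift is to the right.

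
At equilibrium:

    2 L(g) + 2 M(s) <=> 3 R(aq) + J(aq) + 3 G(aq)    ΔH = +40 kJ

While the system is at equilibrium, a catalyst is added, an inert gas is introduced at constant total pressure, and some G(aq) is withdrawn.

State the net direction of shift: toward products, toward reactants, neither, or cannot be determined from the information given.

cannot be determined

A catalyst speeds both forward and reverse rates equally; it changes neither Q nor K — no shift from this change.
Adding inert gas at constant total pressure expands the volume and lowers every reacting partial pressure. With Δn_gas = 0 − 2 = -2, Q moves away from K toward the side with fewer gas moles, so the system shifts toward the side with more gas moles — to the left.
Removing G (aq), a product, drives the reaction to the right.
The individual effects push in opposite directions; without quantitative information the net direction cannot be determined.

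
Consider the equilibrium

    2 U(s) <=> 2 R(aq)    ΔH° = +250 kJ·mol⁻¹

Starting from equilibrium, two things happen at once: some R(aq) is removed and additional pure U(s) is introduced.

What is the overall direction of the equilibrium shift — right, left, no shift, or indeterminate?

Removing R (aq), a product, drives the reaction to the right.
U is a pure solid; its activity is 1 regardless of amount, so Q is unaffected — no shift from this change.
Only the nonzero effect(s) matter; the net shift is to the right.

right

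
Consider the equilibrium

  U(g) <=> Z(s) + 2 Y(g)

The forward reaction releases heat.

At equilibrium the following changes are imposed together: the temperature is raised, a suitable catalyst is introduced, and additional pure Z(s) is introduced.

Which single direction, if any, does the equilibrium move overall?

The forward reaction is exothermic. Raising T favours the endothermic direction — shift to the left.
A catalyst speeds both forward and reverse rates equally; it changes neither Q nor K — no shift from this change.
Z is a pure solid; its activity is 1 regardless of amount, so Q is unaffected — no shift from this change.
Only the nonzero effect(s) matter; the net shift is to the left.

left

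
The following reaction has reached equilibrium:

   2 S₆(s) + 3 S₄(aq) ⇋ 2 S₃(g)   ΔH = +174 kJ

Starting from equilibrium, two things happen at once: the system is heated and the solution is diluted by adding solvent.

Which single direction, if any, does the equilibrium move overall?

The forward reaction is endothermic. Raising T favours the endothermic direction — shift to the right.
Dilution lowers every aqueous concentration by the same factor. Δn_aq = 0 − 3 = -3, so the system shifts toward the side with more dissolved moles — to the left.
The individual effects push in opposite directions; without quantitative information the net direction cannot be determined.

cannot be determined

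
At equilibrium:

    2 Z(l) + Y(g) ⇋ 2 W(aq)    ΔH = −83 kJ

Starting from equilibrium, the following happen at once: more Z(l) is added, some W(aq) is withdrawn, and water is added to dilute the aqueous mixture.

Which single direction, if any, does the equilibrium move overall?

Z is a pure liquid; its activity is 1 regardless of amount, so Q is unaffected — no shift from this change.
Removing W (aq), a product, drives the reaction to the right.
Dilution lowers every aqueous concentration by the same factor. Δn_aq = 2 − 0 = +2, so the system shifts toward the side with more dissolved moles — to the right.
Only the nonzero effect(s) matter; the net shift is to the right.

right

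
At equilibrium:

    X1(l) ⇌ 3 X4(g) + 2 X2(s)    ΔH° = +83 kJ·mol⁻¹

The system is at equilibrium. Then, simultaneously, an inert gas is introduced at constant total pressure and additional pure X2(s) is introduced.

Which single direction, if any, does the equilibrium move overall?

Adding inert gas at constant total pressure expands the volume and lowers every reacting partial pressure. With Δn_gas = 3 − 0 = +3, Q moves away from K toward the side with fewer gas moles, so the system shifts toward the side with more gas moles — to the right.
X2 is a pure solid; its activity is 1 regardless of amount, so Q is unaffected — no shift from this change.
Only the nonzero effect(s) matter; the net shift is to the right.

right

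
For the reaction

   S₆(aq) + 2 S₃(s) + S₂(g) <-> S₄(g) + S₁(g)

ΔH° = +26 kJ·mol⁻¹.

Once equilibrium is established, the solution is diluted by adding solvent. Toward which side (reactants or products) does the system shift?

Dilution lowers every aqueous concentration by the same factor. Δn_aq = 0 − 1 = -1, so the system shifts toward the side with more dissolved moles — to the left.

left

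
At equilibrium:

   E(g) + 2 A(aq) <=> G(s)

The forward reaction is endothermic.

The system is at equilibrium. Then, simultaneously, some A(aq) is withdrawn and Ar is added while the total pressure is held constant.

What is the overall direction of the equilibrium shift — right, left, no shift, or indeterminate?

Removing A (aq), a reactant, drives the reaction to the left.
Adding inert gas at constant total pressure expands the volume and lowers every reacting partial pressure. With Δn_gas = 0 − 1 = -1, Q moves away from K toward the side with fewer gas moles, so the system shifts toward the side with more gas moles — to the left.
All effects act in the same direction — net shift to the left.

left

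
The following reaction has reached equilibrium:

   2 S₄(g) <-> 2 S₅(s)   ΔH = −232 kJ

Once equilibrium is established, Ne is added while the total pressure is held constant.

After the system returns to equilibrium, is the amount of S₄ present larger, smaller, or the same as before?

increases

Adding inert gas at constant total pressure expands the volume and lowers every reacting partial pressure. With Δn_gas = 0 − 2 = -2, Q moves away from K toward the side with fewer gas moles, so the system shifts toward the side with more gas moles — to the left.
The net shift is to the left. S₄ is a reactant, so its amount increases.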